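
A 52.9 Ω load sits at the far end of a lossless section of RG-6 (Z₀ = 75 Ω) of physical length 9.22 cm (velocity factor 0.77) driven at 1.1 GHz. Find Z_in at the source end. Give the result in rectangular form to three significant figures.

Z_in ≈ 56.9 − j14 Ω

λ = v/f = 0.77·c / 1.1 GHz = 0.21 m
βl = 2π·l/λ = 2π × 0.439 = 158°
tan(βl) = tan(158°) = -0.403
Z_in = Z_0·(Z_L + jZ_0·tanβl)/(Z_0 + jZ_L·tanβl)
     = 75·(52.9 − j30.2)/(75 − j21.3)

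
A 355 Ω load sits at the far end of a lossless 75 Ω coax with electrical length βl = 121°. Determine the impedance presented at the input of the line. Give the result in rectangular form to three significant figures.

Z_in ≈ 21.2 + j42.4 Ω

tan(βl) = tan(121°) = -1.66
Z_in = Z_0·(Z_L + jZ_0·tanβl)/(Z_0 + jZ_L·tanβl)
     = 75·(355 − j125)/(75 − j591)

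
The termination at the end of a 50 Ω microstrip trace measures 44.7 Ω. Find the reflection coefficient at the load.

Γ = -0.056

Γ = (Z_L − Z_0)/(Z_L + Z_0) = (44.7 − 50)/(44.7 + 50) = -5.3/94.7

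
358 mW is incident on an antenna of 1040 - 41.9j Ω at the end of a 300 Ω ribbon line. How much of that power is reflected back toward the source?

P_reflected ≈ 109 mW

|Γ| = |(740 − j41.9)/(1340 − j41.9)| = 0.553
|Γ|² = 0.306
P_refl = |Γ|²·P_inc = 109 mW, P_del = (1 − |Γ|²)·P_inc = 249 mW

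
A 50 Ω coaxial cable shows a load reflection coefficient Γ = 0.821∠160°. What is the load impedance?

Z_L = Z_0·(1 + Γ)/(1 − Γ) = 50·(0.229 + j0.281)/(1.77 − j0.281)

Z_L ≈ 5.07 + j8.73 Ω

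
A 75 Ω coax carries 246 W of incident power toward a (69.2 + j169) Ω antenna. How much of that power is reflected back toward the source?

P_reflected ≈ 143 W

|Γ| = |(-5.8 + j169)/(144.2 + j169)| = 0.761
|Γ|² = 0.579
P_refl = |Γ|²·P_inc = 143 W, P_del = (1 − |Γ|²)·P_inc = 103 W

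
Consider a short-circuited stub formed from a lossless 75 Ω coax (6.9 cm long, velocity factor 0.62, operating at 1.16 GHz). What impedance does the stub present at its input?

Z_in ≈ −j35.1 Ω

λ = v/f = 0.62·c / 1.16 GHz = 0.16 m
βl = 2π·l/λ = 2π × 0.43 = 155°
tan(βl) = -0.468
For a short-circuited stub, Z_in = jZ_0·tan(βl)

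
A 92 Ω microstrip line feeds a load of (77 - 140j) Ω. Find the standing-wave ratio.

Γ = (Z_L − Z_0)/(Z_L + Z_0) = (-15 − j140)/(169 − j140)
|Γ| = 141/219 = 0.642
VSWR = (1 + |Γ|)/(1 − |Γ|) = 1.64/0.358

VSWR ≈ 4.58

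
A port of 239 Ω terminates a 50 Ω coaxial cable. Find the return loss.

Γ = (239 − 50)/(239 + 50) = 0.654
RL = −20·log₁₀|Γ| = −20·log₁₀(0.654)

RL ≈ 3.69 dB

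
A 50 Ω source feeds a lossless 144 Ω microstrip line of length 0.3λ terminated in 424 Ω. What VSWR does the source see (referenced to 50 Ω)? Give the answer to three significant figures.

VSWR ≈ 2.17

βl = 2π × 0.3 = 108°
tan(βl) = -3.08
Z_in = Z_0·(Z_L + jZ_0·tanβl)/(Z_0 + jZ_L·tanβl) = 53.4 + j40.9 Ω
Γ_s = (Z_in − Z_s)/(Z_in + Z_s) = (3.42 + j40.9)/(103 + j40.9), |Γ_s| = 0.369
VSWR = (1 + |Γ_s|)/(1 − |Γ_s|)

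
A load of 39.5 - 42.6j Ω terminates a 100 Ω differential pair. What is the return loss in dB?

Γ = (-60.5 − j42.6)/(139.5 − j42.6), |Γ| = 0.507
RL = −20·log₁₀|Γ| = −20·log₁₀(0.507)

RL ≈ 5.89 dB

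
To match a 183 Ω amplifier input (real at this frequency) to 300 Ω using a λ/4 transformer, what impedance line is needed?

Z_qwt ≈ 234 Ω

Z_qwt = √(Z_0·R_L) = √(300 × 183) = √54900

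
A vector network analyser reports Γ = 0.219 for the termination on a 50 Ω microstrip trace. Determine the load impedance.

Z_L ≈ 78 Ω

Z_L = Z_0·(1 + Γ)/(1 − Γ) = 50·(1.22)/(0.781)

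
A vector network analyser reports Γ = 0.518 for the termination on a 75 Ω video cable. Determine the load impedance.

Z_L = Z_0·(1 + Γ)/(1 − Γ) = 75·(1.52)/(0.482)

Z_L ≈ 236 Ω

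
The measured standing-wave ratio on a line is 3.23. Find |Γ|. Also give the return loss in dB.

|Γ| ≈ 0.527; return loss ≈ 5.56 dB

|Γ| = (S − 1)/(S + 1) = (3.23 − 1)/(3.23 + 1) = 2.23/4.23
RL = −20·log₁₀|Γ| = −20·log₁₀(0.527)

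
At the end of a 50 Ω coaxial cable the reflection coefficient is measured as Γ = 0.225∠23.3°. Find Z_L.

Z_L = Z_0·(1 + Γ)/(1 − Γ) = 50·(1.21 + j0.089)/(0.793 − j0.089)

Z_L ≈ 74.5 + j14 Ω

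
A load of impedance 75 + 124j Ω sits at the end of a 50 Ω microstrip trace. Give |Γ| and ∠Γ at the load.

Γ = (Z_L − Z_0)/(Z_L + Z_0) = (25 + j124)/(125 + j124)
|Γ| = 126/176 = 0.718

Γ ≈ 0.718 ∠ 33.8°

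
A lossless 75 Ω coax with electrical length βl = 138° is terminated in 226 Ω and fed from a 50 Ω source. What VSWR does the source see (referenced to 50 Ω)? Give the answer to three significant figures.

tan(βl) = -0.9
Z_in = Z_0·(Z_L + jZ_0·tanβl)/(Z_0 + jZ_L·tanβl) = 48.9 + j65.3 Ω
Γ_s = (Z_in − Z_s)/(Z_in + Z_s) = (-1.06 + j65.3)/(98.9 + j65.3), |Γ_s| = 0.551
VSWR = (1 + |Γ_s|)/(1 − |Γ_s|)

VSWR ≈ 3.45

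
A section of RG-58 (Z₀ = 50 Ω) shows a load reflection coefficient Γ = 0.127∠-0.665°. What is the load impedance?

Z_L ≈ 64.5 − j0.193 Ω

Z_L = Z_0·(1 + Γ)/(1 − Γ) = 50·(1.13 − j0.00147)/(0.873 + j0.00147)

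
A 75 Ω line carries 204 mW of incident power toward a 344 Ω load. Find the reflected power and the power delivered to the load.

P_reflected ≈ 84.1 mW; P_delivered ≈ 120 mW

Γ = (344 − 75)/(344 + 75) = 0.642
|Γ|² = 0.412
P_refl = |Γ|²·P_inc = 84.1 mW, P_del = (1 − |Γ|²)·P_inc = 120 mW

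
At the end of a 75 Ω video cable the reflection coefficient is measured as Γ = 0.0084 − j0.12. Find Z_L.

Z_L ≈ 74.1 − j18 Ω

Z_L = Z_0·(1 + Γ)/(1 − Γ) = 75·(1.01 − j0.12)/(0.992 + j0.12)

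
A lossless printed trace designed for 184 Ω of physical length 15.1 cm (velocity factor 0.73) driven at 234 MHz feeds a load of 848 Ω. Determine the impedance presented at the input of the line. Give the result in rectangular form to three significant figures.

λ = v/f = 0.73·c / 234 MHz = 0.936 m
βl = 2π·l/λ = 2π × 0.161 = 58.1°
tan(βl) = tan(58.1°) = 1.61
Z_in = Z_0·(Z_L + jZ_0·tanβl)/(Z_0 + jZ_L·tanβl)
     = 184·(848 + j295)/(184 + j1360)

Z_in ≈ 54.4 − j107 Ω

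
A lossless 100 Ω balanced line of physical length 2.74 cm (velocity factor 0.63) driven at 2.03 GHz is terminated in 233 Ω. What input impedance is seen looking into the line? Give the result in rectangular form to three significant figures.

λ = v/f = 0.63·c / 2.03 GHz = 0.0931 m
βl = 2π·l/λ = 2π × 0.294 = 106°
tan(βl) = tan(106°) = -3.5
Z_in = Z_0·(Z_L + jZ_0·tanβl)/(Z_0 + jZ_L·tanβl)
     = 100·(233 − j350)/(100 − j815)

Z_in ≈ 45.7 + j23 Ω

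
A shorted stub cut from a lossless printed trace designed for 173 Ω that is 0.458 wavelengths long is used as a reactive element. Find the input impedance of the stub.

Z_in ≈ −j46.7 Ω

βl = 2π × 0.458 = 165°
tan(βl) = -0.27
For a shorted stub, Z_in = jZ_0·tan(βl)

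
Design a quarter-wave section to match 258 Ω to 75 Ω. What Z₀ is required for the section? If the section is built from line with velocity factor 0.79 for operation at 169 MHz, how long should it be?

Z_qwt = √(Z_0·R_L) = √(75 × 258) = √19350
λ = 0.79·c/f = 1.4 m, so l = λ/4 = 0.351 m

Z_qwt ≈ 139 Ω; length ≈ 35.1 cm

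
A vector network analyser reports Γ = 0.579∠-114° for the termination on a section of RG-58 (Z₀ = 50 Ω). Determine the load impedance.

Z_L ≈ 18.4 − j29.3 Ω

Z_L = Z_0·(1 + Γ)/(1 − Γ) = 50·(0.764 − j0.529)/(1.24 + j0.529)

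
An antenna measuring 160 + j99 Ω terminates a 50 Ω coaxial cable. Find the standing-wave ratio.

VSWR ≈ 4.52

Γ = (Z_L − Z_0)/(Z_L + Z_0) = (110 + j99)/(210 + j99)
|Γ| = 148/232 = 0.637
VSWR = (1 + |Γ|)/(1 − |Γ|) = 1.64/0.363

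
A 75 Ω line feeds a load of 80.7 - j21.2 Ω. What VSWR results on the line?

VSWR ≈ 1.32

Γ = (Z_L − Z_0)/(Z_L + Z_0) = (5.7 − j21.2)/(155.7 − j21.2)
|Γ| = 22/157 = 0.14
VSWR = (1 + |Γ|)/(1 − |Γ|) = 1.14/0.86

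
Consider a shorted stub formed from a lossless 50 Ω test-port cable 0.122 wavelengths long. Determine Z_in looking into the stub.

Z_in ≈ +j48.1 Ω

βl = 2π × 0.122 = 43.9°
tan(βl) = 0.963
For a shorted stub, Z_in = jZ_0·tan(βl)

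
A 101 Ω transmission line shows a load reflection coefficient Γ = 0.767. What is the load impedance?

Z_L ≈ 766 Ω

Z_L = Z_0·(1 + Γ)/(1 − Γ) = 101·(1.77)/(0.233)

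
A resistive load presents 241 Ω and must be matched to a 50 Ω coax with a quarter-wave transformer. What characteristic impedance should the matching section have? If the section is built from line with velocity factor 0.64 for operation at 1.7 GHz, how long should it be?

Z_qwt = √(Z_0·R_L) = √(50 × 241) = √12050
λ = 0.64·c/f = 0.113 m, so l = λ/4 = 0.0282 m

Z_qwt ≈ 110 Ω; length ≈ 2.82 cm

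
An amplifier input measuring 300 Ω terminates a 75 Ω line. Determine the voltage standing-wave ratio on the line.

Γ = (300 − 75)/(300 + 75) = 0.6
VSWR = (1 + 0.6)/(1 − 0.6)

VSWR ≈ 4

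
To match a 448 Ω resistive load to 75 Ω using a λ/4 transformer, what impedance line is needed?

Z_qwt = √(Z_0·R_L) = √(75 × 448) = √33600

Z_qwt ≈ 183 Ω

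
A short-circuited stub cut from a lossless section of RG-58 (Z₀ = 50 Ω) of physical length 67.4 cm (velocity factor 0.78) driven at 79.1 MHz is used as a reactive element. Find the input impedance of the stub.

Z_in ≈ +j357 Ω

λ = v/f = 0.78·c / 79.1 MHz = 2.96 m
βl = 2π·l/λ = 2π × 0.228 = 82°
tan(βl) = 7.13
For a short-circuited stub, Z_in = jZ_0·tan(βl)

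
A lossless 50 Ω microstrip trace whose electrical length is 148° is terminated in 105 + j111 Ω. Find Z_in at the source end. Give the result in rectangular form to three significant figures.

Z_in ≈ 19.7 + j44.2 Ω

tan(βl) = tan(148°) = -0.625
Z_in = Z_0·(Z_L + jZ_0·tanβl)/(Z_0 + jZ_L·tanβl)
     = 50·(105 + j79.8)/(119 − j65.6)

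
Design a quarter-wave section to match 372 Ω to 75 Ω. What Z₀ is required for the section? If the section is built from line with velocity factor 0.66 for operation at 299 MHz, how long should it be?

Z_qwt ≈ 167 Ω; length ≈ 16.6 cm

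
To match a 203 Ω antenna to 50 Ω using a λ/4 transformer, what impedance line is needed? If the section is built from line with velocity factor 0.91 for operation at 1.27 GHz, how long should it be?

Z_qwt = √(Z_0·R_L) = √(50 × 203) = √10150
λ = 0.91·c/f = 0.215 m, so l = λ/4 = 0.0537 m

Z_qwt ≈ 101 Ω; length ≈ 5.37 cm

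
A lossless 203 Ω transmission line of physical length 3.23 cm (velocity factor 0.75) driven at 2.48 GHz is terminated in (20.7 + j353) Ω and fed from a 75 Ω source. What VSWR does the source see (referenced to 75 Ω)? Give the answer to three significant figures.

λ = v/f = 0.75·c / 2.48 GHz = 0.0907 m
βl = 2π·l/λ = 2π × 0.356 = 128°
tan(βl) = -1.27
Z_in = Z_0·(Z_L + jZ_0·tanβl)/(Z_0 + jZ_L·tanβl) = 5.24 + j29.7 Ω
Γ_s = (Z_in − Z_s)/(Z_in + Z_s) = (-69.8 + j29.7)/(80.2 + j29.7), |Γ_s| = 0.886
VSWR = (1 + |Γ_s|)/(1 − |Γ_s|)

VSWR ≈ 16.6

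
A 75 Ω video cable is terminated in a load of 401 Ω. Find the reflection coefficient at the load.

Γ = (Z_L − Z_0)/(Z_L + Z_0) = (401 − 75)/(401 + 75) = 326/476

Γ = 0.685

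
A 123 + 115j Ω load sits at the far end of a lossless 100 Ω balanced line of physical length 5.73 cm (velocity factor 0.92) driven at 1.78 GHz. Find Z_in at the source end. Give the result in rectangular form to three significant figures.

λ = v/f = 0.92·c / 1.78 GHz = 0.155 m
βl = 2π·l/λ = 2π × 0.37 = 133°
tan(βl) = tan(133°) = -1.07
Z_in = Z_0·(Z_L + jZ_0·tanβl)/(Z_0 + jZ_L·tanβl)
     = 100·(123 + j7.9)/(223 − j132)

Z_in ≈ 39.3 + j26.8 Ω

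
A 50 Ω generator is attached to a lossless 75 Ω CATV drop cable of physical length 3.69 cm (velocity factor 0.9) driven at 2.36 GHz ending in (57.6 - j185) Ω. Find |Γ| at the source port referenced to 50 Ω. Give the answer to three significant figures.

λ = v/f = 0.9·c / 2.36 GHz = 0.114 m
βl = 2π·l/λ = 2π × 0.323 = 116°
tan(βl) = -2.04
Z_in = Z_0·(Z_L + jZ_0·tanβl)/(Z_0 + jZ_L·tanβl) = 15.9 + j77.7 Ω
Γ_s = (Z_in − Z_s)/(Z_in + Z_s) = (-34.1 + j77.7)/(65.9 + j77.7), |Γ_s| = 0.833

|Γ| ≈ 0.833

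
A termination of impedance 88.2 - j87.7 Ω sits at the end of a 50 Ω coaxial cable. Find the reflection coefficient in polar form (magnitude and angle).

Γ ≈ 0.584 ∠ -34.1°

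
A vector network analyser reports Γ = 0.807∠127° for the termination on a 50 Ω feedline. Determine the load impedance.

Z_L = Z_0·(1 + Γ)/(1 − Γ) = 50·(0.514 + j0.644)/(1.49 − j0.644)

Z_L ≈ 6.65 + j24.6 Ω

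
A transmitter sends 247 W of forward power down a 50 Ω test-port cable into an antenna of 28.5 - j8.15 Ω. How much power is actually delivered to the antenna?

P_delivered ≈ 226 W

|Γ| = |(-21.5 − j8.15)/(78.5 − j8.15)| = 0.291
|Γ|² = 0.0849
P_refl = |Γ|²·P_inc = 21 W, P_del = (1 − |Γ|²)·P_inc = 226 W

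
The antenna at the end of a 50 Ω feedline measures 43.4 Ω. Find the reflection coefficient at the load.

Γ = -0.0707

Γ = (Z_L − Z_0)/(Z_L + Z_0) = (43.4 − 50)/(43.4 + 50) = -6.6/93.4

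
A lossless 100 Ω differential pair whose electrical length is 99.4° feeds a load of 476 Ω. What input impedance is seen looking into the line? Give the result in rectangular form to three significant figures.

Z_in ≈ 21.6 + j15.8 Ω

tan(βl) = tan(99.4°) = -6.04
Z_in = Z_0·(Z_L + jZ_0·tanβl)/(Z_0 + jZ_L·tanβl)
     = 100·(476 − j604)/(100 − j2880)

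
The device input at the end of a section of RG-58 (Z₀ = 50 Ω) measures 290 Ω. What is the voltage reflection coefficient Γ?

Γ = (Z_L − Z_0)/(Z_L + Z_0) = (290 − 50)/(290 + 50) = 240/340

Γ = 0.706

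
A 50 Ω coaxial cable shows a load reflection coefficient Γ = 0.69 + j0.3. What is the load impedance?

Z_L = Z_0·(1 + Γ)/(1 − Γ) = 50·(1.69 + j0.3)/(0.31 − j0.3)

Z_L ≈ 117 + j161 Ω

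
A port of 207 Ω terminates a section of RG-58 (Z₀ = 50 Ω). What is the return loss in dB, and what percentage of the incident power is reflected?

RL ≈ 4.28 dB; 37.3% of incident power reflected

Γ = (207 − 50)/(207 + 50) = 0.611
RL = −20·log₁₀(0.611) = 4.28 dB
P_refl/P_inc = |Γ|² = 0.373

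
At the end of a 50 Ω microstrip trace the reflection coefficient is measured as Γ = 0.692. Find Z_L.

Z_L = Z_0·(1 + Γ)/(1 − Γ) = 50·(1.69)/(0.308)

Z_L ≈ 275 Ω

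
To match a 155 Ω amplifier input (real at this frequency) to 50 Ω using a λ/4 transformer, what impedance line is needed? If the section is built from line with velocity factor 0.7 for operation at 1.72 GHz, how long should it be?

Z_qwt = √(Z_0·R_L) = √(50 × 155) = √7750
λ = 0.7·c/f = 0.122 m, so l = λ/4 = 0.0305 m

Z_qwt ≈ 88 Ω; length ≈ 3.05 cm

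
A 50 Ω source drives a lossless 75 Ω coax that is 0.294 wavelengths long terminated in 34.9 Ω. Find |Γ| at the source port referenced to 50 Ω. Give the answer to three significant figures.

|Γ| ≈ 0.513

βl = 2π × 0.294 = 106°
tan(βl) = -3.52
Z_in = Z_0·(Z_L + jZ_0·tanβl)/(Z_0 + jZ_L·tanβl) = 127 − j56.1 Ω
Γ_s = (Z_in − Z_s)/(Z_in + Z_s) = (77 − j56.1)/(177 − j56.1), |Γ_s| = 0.513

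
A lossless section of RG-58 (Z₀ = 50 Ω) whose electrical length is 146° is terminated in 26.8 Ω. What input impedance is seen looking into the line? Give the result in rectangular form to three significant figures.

tan(βl) = tan(146°) = -0.675
Z_in = Z_0·(Z_L + jZ_0·tanβl)/(Z_0 + jZ_L·tanβl)
     = 50·(26.8 − j33.7)/(50 − j18.1)

Z_in ≈ 34.5 − j21.3 Ω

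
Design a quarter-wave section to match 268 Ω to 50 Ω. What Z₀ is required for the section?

Z_qwt = √(Z_0·R_L) = √(50 × 268) = √13400

Z_qwt ≈ 116 Ω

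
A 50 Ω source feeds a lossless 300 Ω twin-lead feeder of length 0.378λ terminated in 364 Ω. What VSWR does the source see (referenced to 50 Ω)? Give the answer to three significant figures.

VSWR ≈ 6.16

βl = 2π × 0.378 = 136°
tan(βl) = -0.963
Z_in = Z_0·(Z_L + jZ_0·tanβl)/(Z_0 + jZ_L·tanβl) = 297 + j57.7 Ω
Γ_s = (Z_in − Z_s)/(Z_in + Z_s) = (247 + j57.7)/(347 + j57.7), |Γ_s| = 0.721
VSWR = (1 + |Γ_s|)/(1 − |Γ_s|)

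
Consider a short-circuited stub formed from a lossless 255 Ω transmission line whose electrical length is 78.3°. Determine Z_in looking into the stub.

tan(βl) = 4.83
For a short-circuited stub, Z_in = jZ_0·tan(βl)

Z_in ≈ +j1230 Ω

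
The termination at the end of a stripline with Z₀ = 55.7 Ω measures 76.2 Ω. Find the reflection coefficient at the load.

Γ = 0.155

Γ = (Z_L − Z_0)/(Z_L + Z_0) = (76.2 − 55.7)/(76.2 + 55.7) = 20.5/131.9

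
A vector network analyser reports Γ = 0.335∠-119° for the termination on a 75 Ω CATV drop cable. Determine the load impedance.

Z_L ≈ 46.3 − j30.6 Ω

Z_L = Z_0·(1 + Γ)/(1 − Γ) = 75·(0.838 − j0.293)/(1.16 + j0.293)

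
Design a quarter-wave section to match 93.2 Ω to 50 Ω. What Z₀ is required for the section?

Z_qwt ≈ 68.3 Ω

Z_qwt = √(Z_0·R_L) = √(50 × 93.2) = √4660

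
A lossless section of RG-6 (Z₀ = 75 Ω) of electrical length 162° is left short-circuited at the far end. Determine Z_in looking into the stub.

tan(βl) = -0.325
For a short-circuited stub, Z_in = jZ_0·tan(βl)

Z_in ≈ −j24.4 Ω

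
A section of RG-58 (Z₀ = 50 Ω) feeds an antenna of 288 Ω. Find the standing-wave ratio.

VSWR ≈ 5.76

Γ = (288 − 50)/(288 + 50) = 0.704
VSWR = (1 + 0.704)/(1 − 0.704)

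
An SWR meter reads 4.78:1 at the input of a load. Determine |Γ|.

|Γ| = (S − 1)/(S + 1) = (4.78 − 1)/(4.78 + 1) = 3.78/5.78

|Γ| ≈ 0.654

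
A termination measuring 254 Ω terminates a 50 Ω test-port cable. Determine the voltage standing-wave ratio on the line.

VSWR ≈ 5.08

For a purely resistive load, VSWR = R_L/Z_0 or Z_0/R_L (whichever > 1) = 254/50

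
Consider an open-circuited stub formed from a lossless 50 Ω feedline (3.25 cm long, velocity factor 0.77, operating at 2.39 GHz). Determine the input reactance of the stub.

X_in ≈ 30.1 Ω (inductive)

λ = v/f = 0.77·c / 2.39 GHz = 0.0967 m
βl = 2π·l/λ = 2π × 0.336 = 121°
tan(βl) = -1.66
For an open-circuited stub, Z_in = −jZ_0·cot(βl) = −jZ_0/tan(βl)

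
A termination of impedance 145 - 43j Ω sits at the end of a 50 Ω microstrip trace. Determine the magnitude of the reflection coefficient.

|Γ| ≈ 0.522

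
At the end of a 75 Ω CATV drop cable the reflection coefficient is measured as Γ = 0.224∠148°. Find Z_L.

Z_L ≈ 49.8 + j12.5 Ω

Z_L = Z_0·(1 + Γ)/(1 − Γ) = 75·(0.81 + j0.119)/(1.19 − j0.119)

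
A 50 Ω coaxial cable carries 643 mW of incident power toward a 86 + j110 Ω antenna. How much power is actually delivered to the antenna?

|Γ| = |(36 + j110)/(136 + j110)| = 0.662
|Γ|² = 0.438
P_refl = |Γ|²·P_inc = 282 mW, P_del = (1 − |Γ|²)·P_inc = 361 mW

P_delivered ≈ 361 mW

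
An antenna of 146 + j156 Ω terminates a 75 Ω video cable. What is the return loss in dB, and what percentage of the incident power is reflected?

Γ = (71 + j156)/(221 + j156), |Γ| = 0.634
RL = −20·log₁₀(0.634) = 3.96 dB
P_refl/P_inc = |Γ|² = 0.401

RL ≈ 3.96 dB; 40.1% of incident power reflected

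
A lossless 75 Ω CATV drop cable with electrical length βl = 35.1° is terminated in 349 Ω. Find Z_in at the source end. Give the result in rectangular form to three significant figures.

Z_in ≈ 44.6 − j93.1 Ω

tan(βl) = tan(35.1°) = 0.703
Z_in = Z_0·(Z_L + jZ_0·tanβl)/(Z_0 + jZ_L·tanβl)
     = 75·(349 + j52.7)/(75 + j245)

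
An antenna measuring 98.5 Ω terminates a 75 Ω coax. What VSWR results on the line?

VSWR ≈ 1.31

Γ = (98.5 − 75)/(98.5 + 75) = 0.135
VSWR = (1 + 0.135)/(1 − 0.135)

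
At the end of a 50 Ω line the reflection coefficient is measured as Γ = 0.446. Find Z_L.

Z_L ≈ 131 Ω

Z_L = Z_0·(1 + Γ)/(1 − Γ) = 50·(1.45)/(0.554)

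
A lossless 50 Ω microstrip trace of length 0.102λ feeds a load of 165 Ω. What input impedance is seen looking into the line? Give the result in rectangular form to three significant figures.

βl = 2π × 0.102 = 36.7°
tan(βl) = tan(36.7°) = 0.746
Z_in = Z_0·(Z_L + jZ_0·tanβl)/(Z_0 + jZ_L·tanβl)
     = 50·(165 + j37.3)/(50 + j123)

Z_in ≈ 36.4 − j52.3 Ω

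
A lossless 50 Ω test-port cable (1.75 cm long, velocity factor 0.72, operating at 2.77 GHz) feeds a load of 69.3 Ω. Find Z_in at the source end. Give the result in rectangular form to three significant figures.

Z_in ≈ 36.5 − j3.83 Ω

λ = v/f = 0.72·c / 2.77 GHz = 0.078 m
βl = 2π·l/λ = 2π × 0.224 = 80.8°
tan(βl) = tan(80.8°) = 6.17
Z_in = Z_0·(Z_L + jZ_0·tanβl)/(Z_0 + jZ_L·tanβl)
     = 50·(69.3 + j308)/(50 + j427)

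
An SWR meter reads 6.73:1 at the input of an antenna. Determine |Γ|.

|Γ| = (S − 1)/(S + 1) = (6.73 − 1)/(6.73 + 1) = 5.73/7.73

|Γ| ≈ 0.741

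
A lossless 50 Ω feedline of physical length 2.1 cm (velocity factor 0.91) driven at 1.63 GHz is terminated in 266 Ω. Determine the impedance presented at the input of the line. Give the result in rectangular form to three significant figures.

Z_in ≈ 18.1 − j46.4 Ω

λ = v/f = 0.91·c / 1.63 GHz = 0.167 m
βl = 2π·l/λ = 2π × 0.125 = 45.1°
tan(βl) = tan(45.1°) = 1
Z_in = Z_0·(Z_L + jZ_0·tanβl)/(Z_0 + jZ_L·tanβl)
     = 50·(266 + j50.2)/(50 + j267)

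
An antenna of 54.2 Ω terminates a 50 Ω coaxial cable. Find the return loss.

Γ = (54.2 − 50)/(54.2 + 50) = 0.0403
RL = −20·log₁₀|Γ| = −20·log₁₀(0.0403)

RL ≈ 27.9 dB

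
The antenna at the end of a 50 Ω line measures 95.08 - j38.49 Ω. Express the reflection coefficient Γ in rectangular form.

Γ ≈ 0.356 − j0.171

Γ = (Z_L − Z_0)/(Z_L + Z_0) = (45.08 − j38.49)/(145.1 − j38.49)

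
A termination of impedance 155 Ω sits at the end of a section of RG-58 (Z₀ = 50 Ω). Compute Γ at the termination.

Γ = (Z_L − Z_0)/(Z_L + Z_0) = (155 − 50)/(155 + 50) = 105/205

Γ = 0.512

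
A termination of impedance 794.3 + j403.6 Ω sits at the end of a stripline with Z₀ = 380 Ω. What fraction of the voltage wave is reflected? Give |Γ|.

Γ = (Z_L − Z_0)/(Z_L + Z_0) = (414.3 + j403.6)/(1174 + j403.6)
|Γ| = 578/1240

|Γ| ≈ 0.466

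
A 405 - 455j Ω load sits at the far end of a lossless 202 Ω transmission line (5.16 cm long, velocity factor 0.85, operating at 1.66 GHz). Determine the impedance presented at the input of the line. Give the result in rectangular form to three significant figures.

λ = v/f = 0.85·c / 1.66 GHz = 0.154 m
βl = 2π·l/λ = 2π × 0.336 = 121°
tan(βl) = tan(121°) = -1.67
Z_in = Z_0·(Z_L + jZ_0·tanβl)/(Z_0 + jZ_L·tanβl)
     = 202·(405 − j792)/(-557 − j676)

Z_in ≈ 81.5 + j188 Ω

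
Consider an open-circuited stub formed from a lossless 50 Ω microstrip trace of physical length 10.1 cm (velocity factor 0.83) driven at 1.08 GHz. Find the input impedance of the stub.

λ = v/f = 0.83·c / 1.08 GHz = 0.231 m
βl = 2π·l/λ = 2π × 0.438 = 158°
tan(βl) = -0.41
For an open-circuited stub, Z_in = −jZ_0·cot(βl) = −jZ_0/tan(βl)

Z_in ≈ +j122 Ω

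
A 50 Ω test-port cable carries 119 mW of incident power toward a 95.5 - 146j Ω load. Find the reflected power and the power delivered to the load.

P_reflected ≈ 65.5 mW; P_delivered ≈ 53.5 mW

|Γ| = |(45.5 − j146)/(145.5 − j146)| = 0.742
|Γ|² = 0.55
P_refl = |Γ|²·P_inc = 65.5 mW, P_del = (1 − |Γ|²)·P_inc = 53.5 mW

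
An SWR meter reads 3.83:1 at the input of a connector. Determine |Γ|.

|Γ| = (S − 1)/(S + 1) = (3.83 − 1)/(3.83 + 1) = 2.83/4.83

|Γ| ≈ 0.586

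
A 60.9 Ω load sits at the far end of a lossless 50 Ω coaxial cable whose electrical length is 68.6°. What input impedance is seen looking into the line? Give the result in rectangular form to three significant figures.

Z_in ≈ 42.9 − j5.79 Ω

tan(βl) = tan(68.6°) = 2.55
Z_in = Z_0·(Z_L + jZ_0·tanβl)/(Z_0 + jZ_L·tanβl)
     = 50·(60.9 + j128)/(50 + j155)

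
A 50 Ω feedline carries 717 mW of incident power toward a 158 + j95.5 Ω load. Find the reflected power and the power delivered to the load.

P_reflected ≈ 284 mW; P_delivered ≈ 433 mW

|Γ| = |(108 + j95.5)/(208 + j95.5)| = 0.63
|Γ|² = 0.397
P_refl = |Γ|²·P_inc = 284 mW, P_del = (1 − |Γ|²)·P_inc = 433 mW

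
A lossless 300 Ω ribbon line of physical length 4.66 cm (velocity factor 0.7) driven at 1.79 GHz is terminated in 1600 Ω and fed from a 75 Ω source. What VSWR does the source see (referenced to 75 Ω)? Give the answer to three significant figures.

VSWR ≈ 14.3

λ = v/f = 0.7·c / 1.79 GHz = 0.117 m
βl = 2π·l/λ = 2π × 0.397 = 143°
tan(βl) = -0.754
Z_in = Z_0·(Z_L + jZ_0·tanβl)/(Z_0 + jZ_L·tanβl) = 146 + j362 Ω
Γ_s = (Z_in − Z_s)/(Z_in + Z_s) = (71.2 + j362)/(221 + j362), |Γ_s| = 0.869
VSWR = (1 + |Γ_s|)/(1 − |Γ_s|)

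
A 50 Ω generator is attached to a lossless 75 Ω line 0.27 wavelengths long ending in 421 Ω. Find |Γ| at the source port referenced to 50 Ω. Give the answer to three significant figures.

|Γ| ≈ 0.585

βl = 2π × 0.27 = 97.2°
tan(βl) = -7.92
Z_in = Z_0·(Z_L + jZ_0·tanβl)/(Z_0 + jZ_L·tanβl) = 13.6 + j9.17 Ω
Γ_s = (Z_in − Z_s)/(Z_in + Z_s) = (-36.4 + j9.17)/(63.6 + j9.17), |Γ_s| = 0.585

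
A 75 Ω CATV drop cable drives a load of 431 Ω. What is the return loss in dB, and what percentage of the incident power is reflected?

RL ≈ 3.05 dB; 49.5% of incident power reflected

Γ = (431 − 75)/(431 + 75) = 0.704
RL = −20·log₁₀(0.704) = 3.05 dB
P_refl/P_inc = |Γ|² = 0.495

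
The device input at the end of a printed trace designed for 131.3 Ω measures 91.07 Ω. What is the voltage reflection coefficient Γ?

Γ = -0.181

Γ = (Z_L − Z_0)/(Z_L + Z_0) = (91.07 − 131.3)/(91.07 + 131.3) = -40.23/222.4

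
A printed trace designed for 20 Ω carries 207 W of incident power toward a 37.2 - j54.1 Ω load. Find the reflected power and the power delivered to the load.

P_reflected ≈ 108 W; P_delivered ≈ 99.4 W

|Γ| = |(17.2 − j54.1)/(57.2 − j54.1)| = 0.721
|Γ|² = 0.52
P_refl = |Γ|²·P_inc = 108 W, P_del = (1 − |Γ|²)·P_inc = 99.4 W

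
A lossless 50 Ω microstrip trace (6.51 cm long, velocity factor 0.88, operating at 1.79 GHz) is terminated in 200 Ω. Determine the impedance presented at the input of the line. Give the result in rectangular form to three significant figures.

Z_in ≈ 67.9 + j85.6 Ω

λ = v/f = 0.88·c / 1.79 GHz = 0.147 m
βl = 2π·l/λ = 2π × 0.441 = 159°
tan(βl) = tan(159°) = -0.386
Z_in = Z_0·(Z_L + jZ_0·tanβl)/(Z_0 + jZ_L·tanβl)
     = 50·(200 − j19.3)/(50 − j77.2)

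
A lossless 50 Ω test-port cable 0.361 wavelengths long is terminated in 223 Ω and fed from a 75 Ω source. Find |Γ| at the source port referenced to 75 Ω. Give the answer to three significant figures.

βl = 2π × 0.361 = 130°
tan(βl) = -1.19
Z_in = Z_0·(Z_L + jZ_0·tanβl)/(Z_0 + jZ_L·tanβl) = 18.4 + j38.4 Ω
Γ_s = (Z_in − Z_s)/(Z_in + Z_s) = (-56.6 + j38.4)/(93.4 + j38.4), |Γ_s| = 0.677

|Γ| ≈ 0.677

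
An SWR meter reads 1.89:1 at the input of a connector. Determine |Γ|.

|Γ| ≈ 0.308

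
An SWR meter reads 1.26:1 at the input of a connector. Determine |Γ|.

|Γ| ≈ 0.115

|Γ| = (S − 1)/(S + 1) = (1.26 − 1)/(1.26 + 1) = 0.26/2.26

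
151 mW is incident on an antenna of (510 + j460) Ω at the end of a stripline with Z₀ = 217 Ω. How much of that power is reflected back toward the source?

P_reflected ≈ 60.7 mW

|Γ| = |(293 + j460)/(727 + j460)| = 0.634
|Γ|² = 0.402
P_refl = |Γ|²·P_inc = 60.7 mW, P_del = (1 − |Γ|²)·P_inc = 90.3 mW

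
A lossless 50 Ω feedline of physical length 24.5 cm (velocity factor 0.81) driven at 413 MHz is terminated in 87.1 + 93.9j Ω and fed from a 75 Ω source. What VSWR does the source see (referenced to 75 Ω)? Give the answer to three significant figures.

λ = v/f = 0.81·c / 413 MHz = 0.588 m
βl = 2π·l/λ = 2π × 0.416 = 150°
tan(βl) = -0.58
Z_in = Z_0·(Z_L + jZ_0·tanβl)/(Z_0 + jZ_L·tanβl) = 21.6 + j41.5 Ω
Γ_s = (Z_in − Z_s)/(Z_in + Z_s) = (-53.4 + j41.5)/(96.6 + j41.5), |Γ_s| = 0.643
VSWR = (1 + |Γ_s|)/(1 − |Γ_s|)

VSWR ≈ 4.6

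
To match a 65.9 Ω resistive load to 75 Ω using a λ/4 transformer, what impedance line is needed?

Z_qwt = √(Z_0·R_L) = √(75 × 65.9) = √4942

Z_qwt ≈ 70.3 Ω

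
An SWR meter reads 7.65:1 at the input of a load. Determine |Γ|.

|Γ| = (S − 1)/(S + 1) = (7.65 − 1)/(7.65 + 1) = 6.65/8.65

|Γ| ≈ 0.769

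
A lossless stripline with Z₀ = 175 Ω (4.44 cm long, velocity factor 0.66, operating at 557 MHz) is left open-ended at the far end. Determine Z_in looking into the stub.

λ = v/f = 0.66·c / 557 MHz = 0.355 m
βl = 2π·l/λ = 2π × 0.125 = 45°
tan(βl) = 0.999
For an open-ended stub, Z_in = −jZ_0·cot(βl) = −jZ_0/tan(βl)

Z_in ≈ −j175 Ω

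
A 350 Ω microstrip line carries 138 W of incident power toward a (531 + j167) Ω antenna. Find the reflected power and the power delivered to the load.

P_reflected ≈ 10.4 W; P_delivered ≈ 128 W

|Γ| = |(181 + j167)/(881 + j167)| = 0.275
|Γ|² = 0.0754
P_refl = |Γ|²·P_inc = 10.4 W, P_del = (1 − |Γ|²)·P_inc = 128 W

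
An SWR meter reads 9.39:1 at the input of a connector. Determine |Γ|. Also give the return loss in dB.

|Γ| ≈ 0.808; return loss ≈ 1.86 dB

|Γ| = (S − 1)/(S + 1) = (9.39 − 1)/(9.39 + 1) = 8.39/10.4
RL = −20·log₁₀|Γ| = −20·log₁₀(0.808)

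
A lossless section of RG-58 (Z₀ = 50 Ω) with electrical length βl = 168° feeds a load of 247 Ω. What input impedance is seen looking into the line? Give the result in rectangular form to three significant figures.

tan(βl) = tan(168°) = -0.213
Z_in = Z_0·(Z_L + jZ_0·tanβl)/(Z_0 + jZ_L·tanβl)
     = 50·(247 − j10.6)/(50 − j52.5)

Z_in ≈ 123 + j118 Ω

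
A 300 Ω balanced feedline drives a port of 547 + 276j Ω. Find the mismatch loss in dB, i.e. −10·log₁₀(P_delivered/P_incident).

Γ = (247 + j276)/(847 + j276), |Γ| = 0.416
|Γ|² = 0.173, so P_del/P_inc = 1 − |Γ|² = 0.827
ML = −10·log₁₀(1 − |Γ|²)

mismatch loss ≈ 0.824 dB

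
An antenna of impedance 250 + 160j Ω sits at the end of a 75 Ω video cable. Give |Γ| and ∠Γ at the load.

Γ ≈ 0.655 ∠ 16.2°

Γ = (Z_L − Z_0)/(Z_L + Z_0) = (175 + j160)/(325 + j160)
|Γ| = 237/362 = 0.655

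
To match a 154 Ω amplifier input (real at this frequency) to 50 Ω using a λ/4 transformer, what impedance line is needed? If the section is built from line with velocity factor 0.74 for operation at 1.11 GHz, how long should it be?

Z_qwt = √(Z_0·R_L) = √(50 × 154) = √7700
λ = 0.74·c/f = 0.2 m, so l = λ/4 = 0.05 m

Z_qwt ≈ 87.7 Ω; length ≈ 5 cm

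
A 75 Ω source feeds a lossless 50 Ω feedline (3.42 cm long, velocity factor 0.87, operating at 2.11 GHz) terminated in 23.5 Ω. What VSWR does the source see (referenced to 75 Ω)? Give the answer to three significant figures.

λ = v/f = 0.87·c / 2.11 GHz = 0.124 m
βl = 2π·l/λ = 2π × 0.276 = 99.5°
tan(βl) = -5.95
Z_in = Z_0·(Z_L + jZ_0·tanβl)/(Z_0 + jZ_L·tanβl) = 97 − j26.3 Ω
Γ_s = (Z_in − Z_s)/(Z_in + Z_s) = (22 − j26.3)/(172 − j26.3), |Γ_s| = 0.197
VSWR = (1 + |Γ_s|)/(1 − |Γ_s|)

VSWR ≈ 1.49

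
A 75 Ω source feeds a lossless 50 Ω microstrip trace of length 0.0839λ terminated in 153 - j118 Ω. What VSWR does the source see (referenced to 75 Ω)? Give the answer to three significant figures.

βl = 2π × 0.0839 = 30.2°
tan(βl) = 0.582
Z_in = Z_0·(Z_L + jZ_0·tanβl)/(Z_0 + jZ_L·tanβl) = 23.3 − j54.9 Ω
Γ_s = (Z_in − Z_s)/(Z_in + Z_s) = (-51.7 − j54.9)/(98.3 − j54.9), |Γ_s| = 0.67
VSWR = (1 + |Γ_s|)/(1 − |Γ_s|)

VSWR ≈ 5.07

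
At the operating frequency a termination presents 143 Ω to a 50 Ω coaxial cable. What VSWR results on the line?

Γ = (143 − 50)/(143 + 50) = 0.482
VSWR = (1 + 0.482)/(1 − 0.482)

VSWR ≈ 2.86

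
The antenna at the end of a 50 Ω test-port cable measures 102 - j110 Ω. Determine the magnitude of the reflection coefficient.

Γ = (Z_L − Z_0)/(Z_L + Z_0) = (52 − j110)/(152 − j110)
|Γ| = 122/188

|Γ| ≈ 0.648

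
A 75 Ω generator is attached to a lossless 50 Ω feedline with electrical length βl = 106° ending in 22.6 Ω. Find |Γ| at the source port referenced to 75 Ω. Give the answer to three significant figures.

tan(βl) = -3.49
Z_in = Z_0·(Z_L + jZ_0·tanβl)/(Z_0 + jZ_L·tanβl) = 85.4 − j39.8 Ω
Γ_s = (Z_in − Z_s)/(Z_in + Z_s) = (10.4 − j39.8)/(160 − j39.8), |Γ_s| = 0.249

|Γ| ≈ 0.249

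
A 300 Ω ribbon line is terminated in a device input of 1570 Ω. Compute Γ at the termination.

Γ = 0.679

Γ = (Z_L − Z_0)/(Z_L + Z_0) = (1570 − 300)/(1570 + 300) = 1270/1870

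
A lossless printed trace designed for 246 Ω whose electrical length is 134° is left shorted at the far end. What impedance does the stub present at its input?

Z_in ≈ −j255 Ω

tan(βl) = -1.04
For a shorted stub, Z_in = jZ_0·tan(βl)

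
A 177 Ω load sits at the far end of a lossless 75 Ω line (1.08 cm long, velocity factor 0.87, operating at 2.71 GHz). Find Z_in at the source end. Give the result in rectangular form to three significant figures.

Z_in ≈ 60.7 − j58 Ω

λ = v/f = 0.87·c / 2.71 GHz = 0.0963 m
βl = 2π·l/λ = 2π × 0.112 = 40.4°
tan(βl) = tan(40.4°) = 0.85
Z_in = Z_0·(Z_L + jZ_0·tanβl)/(Z_0 + jZ_L·tanβl)
     = 75·(177 + j63.8)/(75 + j150)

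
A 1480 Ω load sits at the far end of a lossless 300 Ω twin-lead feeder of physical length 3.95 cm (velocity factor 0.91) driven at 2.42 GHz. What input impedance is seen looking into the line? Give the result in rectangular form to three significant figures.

Z_in ≈ 91.1 + j205 Ω

λ = v/f = 0.91·c / 2.42 GHz = 0.113 m
βl = 2π·l/λ = 2π × 0.35 = 126°
tan(βl) = tan(126°) = -1.37
Z_in = Z_0·(Z_L + jZ_0·tanβl)/(Z_0 + jZ_L·tanβl)
     = 300·(1480 − j412)/(300 − j2030)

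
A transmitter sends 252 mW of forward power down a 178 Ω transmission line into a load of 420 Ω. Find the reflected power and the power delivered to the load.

Γ = (420 − 178)/(420 + 178) = 0.405
|Γ|² = 0.164
P_refl = |Γ|²·P_inc = 41.3 mW, P_del = (1 − |Γ|²)·P_inc = 211 mW

P_reflected ≈ 41.3 mW; P_delivered ≈ 211 mW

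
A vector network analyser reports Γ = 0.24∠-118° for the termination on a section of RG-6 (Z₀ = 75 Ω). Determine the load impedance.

Z_L = Z_0·(1 + Γ)/(1 − Γ) = 75·(0.887 − j0.212)/(1.11 + j0.212)

Z_L ≈ 55.1 − j24.8 Ω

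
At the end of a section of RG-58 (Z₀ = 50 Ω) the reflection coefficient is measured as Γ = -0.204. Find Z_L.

Z_L = Z_0·(1 + Γ)/(1 − Γ) = 50·(0.796)/(1.2)

Z_L ≈ 33.1 Ω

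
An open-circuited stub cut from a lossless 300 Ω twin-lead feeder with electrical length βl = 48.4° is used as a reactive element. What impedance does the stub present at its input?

tan(βl) = 1.13
For an open-circuited stub, Z_in = −jZ_0·cot(βl) = −jZ_0/tan(βl)

Z_in ≈ −j266 Ω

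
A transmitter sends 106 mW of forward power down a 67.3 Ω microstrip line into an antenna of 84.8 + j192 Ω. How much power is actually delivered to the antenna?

P_delivered ≈ 40.3 mW

|Γ| = |(17.5 + j192)/(152.1 + j192)| = 0.787
|Γ|² = 0.62
P_refl = |Γ|²·P_inc = 65.7 mW, P_del = (1 − |Γ|²)·P_inc = 40.3 mW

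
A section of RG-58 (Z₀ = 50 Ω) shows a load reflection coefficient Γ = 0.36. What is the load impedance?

Z_L = Z_0·(1 + Γ)/(1 − Γ) = 50·(1.36)/(0.64)

Z_L ≈ 106 Ω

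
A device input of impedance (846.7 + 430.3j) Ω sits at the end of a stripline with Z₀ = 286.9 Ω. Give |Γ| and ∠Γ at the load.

Γ ≈ 0.582 ∠ 16.8°

Γ = (Z_L − Z_0)/(Z_L + Z_0) = (559.8 + j430.3)/(1134 + j430.3)
|Γ| = 706/1210 = 0.582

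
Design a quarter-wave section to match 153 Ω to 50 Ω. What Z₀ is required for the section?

Z_qwt = √(Z_0·R_L) = √(50 × 153) = √7650

Z_qwt ≈ 87.5 Ω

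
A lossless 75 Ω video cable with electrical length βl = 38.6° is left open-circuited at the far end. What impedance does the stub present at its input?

Z_in ≈ −j94 Ω

tan(βl) = 0.798
For an open-circuited stub, Z_in = −jZ_0·cot(βl) = −jZ_0/tan(βl)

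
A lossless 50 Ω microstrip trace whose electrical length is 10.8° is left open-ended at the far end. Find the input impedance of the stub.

Z_in ≈ −j262 Ω

tan(βl) = 0.191
For an open-ended stub, Z_in = −jZ_0·cot(βl) = −jZ_0/tan(βl)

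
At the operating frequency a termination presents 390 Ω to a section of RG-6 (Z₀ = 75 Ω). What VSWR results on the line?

VSWR ≈ 5.2

Γ = (390 − 75)/(390 + 75) = 0.677
VSWR = (1 + 0.677)/(1 − 0.677)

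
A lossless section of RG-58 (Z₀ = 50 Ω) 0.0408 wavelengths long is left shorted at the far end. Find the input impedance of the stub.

βl = 2π × 0.0408 = 14.7°
tan(βl) = 0.262
For a shorted stub, Z_in = jZ_0·tan(βl)

Z_in ≈ +j13.1 Ω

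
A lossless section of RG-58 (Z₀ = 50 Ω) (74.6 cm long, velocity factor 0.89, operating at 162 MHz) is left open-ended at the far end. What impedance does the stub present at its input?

Z_in ≈ +j163 Ω

λ = v/f = 0.89·c / 162 MHz = 1.65 m
βl = 2π·l/λ = 2π × 0.453 = 163°
tan(βl) = -0.307
For an open-ended stub, Z_in = −jZ_0·cot(βl) = −jZ_0/tan(βl)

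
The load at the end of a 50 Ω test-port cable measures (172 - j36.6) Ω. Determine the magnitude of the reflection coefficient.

|Γ| ≈ 0.566

Γ = (Z_L − Z_0)/(Z_L + Z_0) = (122 − j36.6)/(222 − j36.6)
|Γ| = 127/225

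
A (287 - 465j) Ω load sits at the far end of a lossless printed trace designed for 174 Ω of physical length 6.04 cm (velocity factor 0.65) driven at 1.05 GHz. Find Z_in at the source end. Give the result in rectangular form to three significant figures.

λ = v/f = 0.65·c / 1.05 GHz = 0.186 m
βl = 2π·l/λ = 2π × 0.325 = 117°
tan(βl) = tan(117°) = -1.96
Z_in = Z_0·(Z_L + jZ_0·tanβl)/(Z_0 + jZ_L·tanβl)
     = 174·(287 − j805)/(-735 − j561)

Z_in ≈ 49 + j153 Ω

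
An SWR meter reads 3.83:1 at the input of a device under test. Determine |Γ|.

|Γ| = (S − 1)/(S + 1) = (3.83 − 1)/(3.83 + 1) = 2.83/4.83

|Γ| ≈ 0.586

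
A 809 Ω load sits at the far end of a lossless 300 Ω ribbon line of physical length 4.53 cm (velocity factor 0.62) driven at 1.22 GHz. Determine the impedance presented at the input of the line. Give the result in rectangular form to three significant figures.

λ = v/f = 0.62·c / 1.22 GHz = 0.152 m
βl = 2π·l/λ = 2π × 0.297 = 107°
tan(βl) = tan(107°) = -3.28
Z_in = Z_0·(Z_L + jZ_0·tanβl)/(Z_0 + jZ_L·tanβl)
     = 300·(809 − j983)/(300 − j2650)

Z_in ≈ 120 + j77.9 Ω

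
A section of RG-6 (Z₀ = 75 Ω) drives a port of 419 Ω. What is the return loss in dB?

RL ≈ 3.14 dB

Γ = (419 − 75)/(419 + 75) = 0.696
RL = −20·log₁₀|Γ| = −20·log₁₀(0.696)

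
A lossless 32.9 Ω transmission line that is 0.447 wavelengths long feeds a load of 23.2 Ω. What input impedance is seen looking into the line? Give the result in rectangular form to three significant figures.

Z_in ≈ 24.5 − j5.4 Ω

βl = 2π × 0.447 = 161°
tan(βl) = tan(161°) = -0.346
Z_in = Z_0·(Z_L + jZ_0·tanβl)/(Z_0 + jZ_L·tanβl)
     = 32.9·(23.2 − j11.4)/(32.9 − j8.02)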